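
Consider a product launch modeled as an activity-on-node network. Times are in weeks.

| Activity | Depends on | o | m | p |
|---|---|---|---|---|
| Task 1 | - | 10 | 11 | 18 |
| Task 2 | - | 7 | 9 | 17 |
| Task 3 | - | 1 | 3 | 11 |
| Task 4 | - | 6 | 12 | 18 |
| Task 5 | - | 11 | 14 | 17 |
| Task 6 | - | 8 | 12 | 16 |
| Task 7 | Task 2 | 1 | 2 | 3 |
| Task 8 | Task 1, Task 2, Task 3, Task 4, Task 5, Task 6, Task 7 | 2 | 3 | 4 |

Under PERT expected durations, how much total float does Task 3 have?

10 weeks

te_Task 1 = (10 + 4·11 + 18)/6 = 72/6 = 12
te_Task 2 = (7 + 4·9 + 17)/6 = 60/6 = 10
te_Task 3 = (1 + 4·3 + 11)/6 = 24/6 = 4
te_Task 4 = (6 + 4·12 + 18)/6 = 72/6 = 12
te_Task 5 = (11 + 4·14 + 17)/6 = 84/6 = 14
te_Task 6 = (8 + 4·12 + 16)/6 = 72/6 = 12
te_Task 7 = (1 + 4·2 + 3)/6 = 12/6 = 2
te_Task 8 = (2 + 4·3 + 4)/6 = 18/6 = 3

Forward pass:
ES_Task 1 = 0; EF_Task 1 = 12
ES_Task 2 = 0; EF_Task 2 = 10
ES_Task 3 = 0; EF_Task 3 = 4
ES_Task 4 = 0; EF_Task 4 = 12
ES_Task 5 = 0; EF_Task 5 = 14
ES_Task 6 = 0; EF_Task 6 = 12
ES_Task 7 = 10; EF_Task 7 = 10+2 = 12
ES_Task 8 = max(EF_Task 1=12, EF_Task 2=10, EF_Task 3=4, EF_Task 4=12, EF_Task 5=14, EF_Task 6=12, EF_Task 7=12) = 14; EF_Task 8 = 14+3 = 17
Expected project duration μ = 17 weeks. Critical path: Task 5 → Task 8.

Backward pass:
LF_Task 8 = 17; LS_Task 8 = 17−3 = 14
LF_Task 7 = LS_Task 8 = 14; LS_Task 7 = 14−2 = 12
LF_Task 6 = LS_Task 8 = 14; LS_Task 6 = 14−12 = 2
LF_Task 5 = LS_Task 8 = 14; LS_Task 5 = 14−14 = 0
LF_Task 4 = LS_Task 8 = 14; LS_Task 4 = 14−12 = 2
LF_Task 3 = LS_Task 8 = 14; LS_Task 3 = 14−4 = 10
LF_Task 2 = min(LS_Task 7=12, LS_Task 8=14) = 12; LS_Task 2 = 12−10 = 2
LF_Task 1 = LS_Task 8 = 14; LS_Task 1 = 14−12 = 2
Slack_Task 3 = LS_Task 3 − ES_Task 3 = 10 − 0 = 10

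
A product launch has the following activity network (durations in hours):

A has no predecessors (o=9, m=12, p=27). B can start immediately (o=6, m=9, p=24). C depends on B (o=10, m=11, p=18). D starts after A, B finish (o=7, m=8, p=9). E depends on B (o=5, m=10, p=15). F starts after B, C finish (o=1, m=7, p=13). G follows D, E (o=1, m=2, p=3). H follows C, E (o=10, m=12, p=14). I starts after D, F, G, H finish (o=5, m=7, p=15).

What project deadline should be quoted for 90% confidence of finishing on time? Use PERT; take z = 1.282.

47.8 hours

te_A = (9 + 4·12 + 27)/6 = 84/6 = 14; σ²_A = ((27−9)/6)² = 9.000
te_B = (6 + 4·9 + 24)/6 = 66/6 = 11; σ²_B = ((24−6)/6)² = 9.000
te_C = (10 + 4·11 + 18)/6 = 72/6 = 12; σ²_C = ((18−10)/6)² = 1.778
te_D = (7 + 4·8 + 9)/6 = 48/6 = 8; σ²_D = ((9−7)/6)² = 0.111
te_E = (5 + 4·10 + 15)/6 = 60/6 = 10; σ²_E = ((15−5)/6)² = 2.778
te_F = (1 + 4·7 + 13)/6 = 42/6 = 7; σ²_F = ((13−1)/6)² = 4.000
te_G = (1 + 4·2 + 3)/6 = 12/6 = 2; σ²_G = ((3−1)/6)² = 0.111
te_H = (10 + 4·12 + 14)/6 = 72/6 = 12; σ²_H = ((14−10)/6)² = 0.444
te_I = (5 + 4·7 + 15)/6 = 48/6 = 8; σ²_I = ((15−5)/6)² = 2.778

Forward pass:
ES_A = 0; EF_A = 14
ES_B = 0; EF_B = 11
ES_C = 11; EF_C = 11+12 = 23
ES_D = max(EF_A=14, EF_B=11) = 14; EF_D = 14+8 = 22
ES_E = 11; EF_E = 11+10 = 21
ES_F = max(EF_B=11, EF_C=23) = 23; EF_F = 23+7 = 30
ES_G = max(EF_D=22, EF_E=21) = 22; EF_G = 22+2 = 24
ES_H = max(EF_C=23, EF_E=21) = 23; EF_H = 23+12 = 35
ES_I = max(EF_D=22, EF_F=30, EF_G=24, EF_H=35) = 35; EF_I = 35+8 = 43
Expected project duration μ = 43 hours. Critical path: B → C → H → I.

Variance along critical path = 9.000 + 1.778 + 0.444 + 2.778 = 14.000; σ = 3.742 hours.
D = μ + z·σ = 43 + 1.282·3.742 = 47.8 hours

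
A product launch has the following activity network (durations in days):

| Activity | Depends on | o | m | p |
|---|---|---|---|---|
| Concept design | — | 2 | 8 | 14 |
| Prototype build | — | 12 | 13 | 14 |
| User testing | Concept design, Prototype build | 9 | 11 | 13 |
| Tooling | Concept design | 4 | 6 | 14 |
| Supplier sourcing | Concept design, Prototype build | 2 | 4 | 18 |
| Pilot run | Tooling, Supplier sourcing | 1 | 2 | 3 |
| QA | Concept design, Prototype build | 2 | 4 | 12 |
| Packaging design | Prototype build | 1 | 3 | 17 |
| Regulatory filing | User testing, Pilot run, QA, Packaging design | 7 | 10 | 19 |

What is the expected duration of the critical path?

35 days

te_Concept design = (2 + 4·8 + 14)/6 = 48/6 = 8
te_Prototype build = (12 + 4·13 + 14)/6 = 78/6 = 13
te_User testing = (9 + 4·11 + 13)/6 = 66/6 = 11
te_Tooling = (4 + 4·6 + 14)/6 = 42/6 = 7
te_Supplier sourcing = (2 + 4·4 + 18)/6 = 36/6 = 6
te_Pilot run = (1 + 4·2 + 3)/6 = 12/6 = 2
te_QA = (2 + 4·4 + 12)/6 = 30/6 = 5
te_Packaging design = (1 + 4·3 + 17)/6 = 30/6 = 5
te_Regulatory filing = (7 + 4·10 + 19)/6 = 66/6 = 11

Forward pass:
ES_Concept design = 0; EF_Concept design = 8
ES_Prototype build = 0; EF_Prototype build = 13
ES_User testing = max(EF_Concept design=8, EF_Prototype build=13) = 13; EF_User testing = 13+11 = 24
ES_Tooling = 8; EF_Tooling = 8+7 = 15
ES_Supplier sourcing = max(EF_Concept design=8, EF_Prototype build=13) = 13; EF_Supplier sourcing = 13+6 = 19
ES_Pilot run = max(EF_Tooling=15, EF_Supplier sourcing=19) = 19; EF_Pilot run = 19+2 = 21
ES_QA = max(EF_Concept design=8, EF_Prototype build=13) = 13; EF_QA = 13+5 = 18
ES_Packaging design = 13; EF_Packaging design = 13+5 = 18
ES_Regulatory filing = max(EF_User testing=24, EF_Pilot run=21, EF_QA=18, EF_Packaging design=18) = 24; EF_Regulatory filing = 24+11 = 35
Expected project duration μ = 35 days. Critical path: Prototype build → User testing → Regulatory filing.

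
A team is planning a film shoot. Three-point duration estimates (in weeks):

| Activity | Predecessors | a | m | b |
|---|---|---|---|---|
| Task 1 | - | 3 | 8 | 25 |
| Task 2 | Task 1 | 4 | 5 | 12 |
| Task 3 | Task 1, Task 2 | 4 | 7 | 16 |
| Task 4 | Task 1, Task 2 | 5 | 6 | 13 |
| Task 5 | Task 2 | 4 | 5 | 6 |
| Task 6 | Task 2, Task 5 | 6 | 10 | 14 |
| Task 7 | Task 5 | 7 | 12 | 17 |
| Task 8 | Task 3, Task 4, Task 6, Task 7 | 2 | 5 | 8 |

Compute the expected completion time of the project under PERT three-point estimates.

te_Task 1 = (3 + 4·8 + 25)/6 = 60/6 = 10
te_Task 2 = (4 + 4·5 + 12)/6 = 36/6 = 6
te_Task 3 = (4 + 4·7 + 16)/6 = 48/6 = 8
te_Task 4 = (5 + 4·6 + 13)/6 = 42/6 = 7
te_Task 5 = (4 + 4·5 + 6)/6 = 30/6 = 5
te_Task 6 = (6 + 4·10 + 14)/6 = 60/6 = 10
te_Task 7 = (7 + 4·12 + 17)/6 = 72/6 = 12
te_Task 8 = (2 + 4·5 + 8)/6 = 30/6 = 5

Forward pass:
ES_Task 1 = 0; EF_Task 1 = 10
ES_Task 2 = 10; EF_Task 2 = 10+6 = 16
ES_Task 3 = max(EF_Task 1=10, EF_Task 2=16) = 16; EF_Task 3 = 16+8 = 24
ES_Task 4 = max(EF_Task 1=10, EF_Task 2=16) = 16; EF_Task 4 = 16+7 = 23
ES_Task 5 = 16; EF_Task 5 = 16+5 = 21
ES_Task 6 = max(EF_Task 2=16, EF_Task 5=21) = 21; EF_Task 6 = 21+10 = 31
ES_Task 7 = 21; EF_Task 7 = 21+12 = 33
ES_Task 8 = max(EF_Task 3=24, EF_Task 4=23, EF_Task 6=31, EF_Task 7=33) = 33; EF_Task 8 = 33+5 = 38
Expected project duration μ = 38 weeks. Critical path: Task 1 → Task 2 → Task 5 → Task 7 → Task 8.

38 weeks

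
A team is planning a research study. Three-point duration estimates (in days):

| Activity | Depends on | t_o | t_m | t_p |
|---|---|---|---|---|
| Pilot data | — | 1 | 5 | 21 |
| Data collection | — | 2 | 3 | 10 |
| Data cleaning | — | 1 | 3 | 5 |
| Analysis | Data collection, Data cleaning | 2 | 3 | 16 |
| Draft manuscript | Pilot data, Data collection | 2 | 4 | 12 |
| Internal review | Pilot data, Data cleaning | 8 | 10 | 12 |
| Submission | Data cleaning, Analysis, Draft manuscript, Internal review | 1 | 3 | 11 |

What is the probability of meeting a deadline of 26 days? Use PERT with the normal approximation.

0.907

te_Pilot data = (1 + 4·5 + 21)/6 = 42/6 = 7; σ²_Pilot data = ((21−1)/6)² = 11.111
te_Data collection = (2 + 4·3 + 10)/6 = 24/6 = 4; σ²_Data collection = ((10−2)/6)² = 1.778
te_Data cleaning = (1 + 4·3 + 5)/6 = 18/6 = 3; σ²_Data cleaning = ((5−1)/6)² = 0.444
te_Analysis = (2 + 4·3 + 16)/6 = 30/6 = 5; σ²_Analysis = ((16−2)/6)² = 5.444
te_Draft manuscript = (2 + 4·4 + 12)/6 = 30/6 = 5; σ²_Draft manuscript = ((12−2)/6)² = 2.778
te_Internal review = (8 + 4·10 + 12)/6 = 60/6 = 10; σ²_Internal review = ((12−8)/6)² = 0.444
te_Submission = (1 + 4·3 + 11)/6 = 24/6 = 4; σ²_Submission = ((11−1)/6)² = 2.778

Forward pass:
ES_Pilot data = 0; EF_Pilot data = 7
ES_Data collection = 0; EF_Data collection = 4
ES_Data cleaning = 0; EF_Data cleaning = 3
ES_Analysis = max(EF_Data collection=4, EF_Data cleaning=3) = 4; EF_Analysis = 4+5 = 9
ES_Draft manuscript = max(EF_Pilot data=7, EF_Data collection=4) = 7; EF_Draft manuscript = 7+5 = 12
ES_Internal review = max(EF_Pilot data=7, EF_Data cleaning=3) = 7; EF_Internal review = 7+10 = 17
ES_Submission = max(EF_Data cleaning=3, EF_Analysis=9, EF_Draft manuscript=12, EF_Internal review=17) = 17; EF_Submission = 17+4 = 21
Expected project duration μ = 21 days. Critical path: Pilot data → Internal review → Submission.

Variance along critical path = 11.111 + 0.444 + 2.778 = 14.333; σ = √14.333 = 3.786 days.
Z = (26 − 21) / 3.786 = 1.321
P(T ≤ 26) = Φ(1.321) ≈ 0.907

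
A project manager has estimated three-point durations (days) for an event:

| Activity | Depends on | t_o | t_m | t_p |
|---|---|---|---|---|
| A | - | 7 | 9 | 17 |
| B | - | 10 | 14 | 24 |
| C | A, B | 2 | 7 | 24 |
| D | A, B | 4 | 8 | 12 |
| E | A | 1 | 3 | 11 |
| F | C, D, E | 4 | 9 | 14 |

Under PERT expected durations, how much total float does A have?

5 days

te_A = (7 + 4·9 + 17)/6 = 60/6 = 10
te_B = (10 + 4·14 + 24)/6 = 90/6 = 15
te_C = (2 + 4·7 + 24)/6 = 54/6 = 9
te_D = (4 + 4·8 + 12)/6 = 48/6 = 8
te_E = (1 + 4·3 + 11)/6 = 24/6 = 4
te_F = (4 + 4·9 + 14)/6 = 54/6 = 9

Forward pass:
ES_A = 0; EF_A = 10
ES_B = 0; EF_B = 15
ES_C = max(EF_A=10, EF_B=15) = 15; EF_C = 15+9 = 24
ES_D = max(EF_A=10, EF_B=15) = 15; EF_D = 15+8 = 23
ES_E = 10; EF_E = 10+4 = 14
ES_F = max(EF_C=24, EF_D=23, EF_E=14) = 24; EF_F = 24+9 = 33
Expected project duration μ = 33 days. Critical path: B → C → F.

Backward pass:
LF_F = 33; LS_F = 33−9 = 24
LF_E = LS_F = 24; LS_E = 24−4 = 20
LF_D = LS_F = 24; LS_D = 24−8 = 16
LF_C = LS_F = 24; LS_C = 24−9 = 15
LF_B = min(LS_C=15, LS_D=16) = 15; LS_B = 15−15 = 0
LF_A = min(LS_C=15, LS_D=16, LS_E=20) = 15; LS_A = 15−10 = 5
Slack_A = LS_A − ES_A = 5 − 0 = 5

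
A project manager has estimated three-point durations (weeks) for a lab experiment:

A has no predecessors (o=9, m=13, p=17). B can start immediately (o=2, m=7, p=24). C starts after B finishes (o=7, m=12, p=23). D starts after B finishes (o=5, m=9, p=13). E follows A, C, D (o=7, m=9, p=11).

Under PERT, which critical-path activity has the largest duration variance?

te_A = (9 + 4·13 + 17)/6 = 78/6 = 13; σ²_A = ((17−9)/6)² = 1.778
te_B = (2 + 4·7 + 24)/6 = 54/6 = 9; σ²_B = ((24−2)/6)² = 13.444
te_C = (7 + 4·12 + 23)/6 = 78/6 = 13; σ²_C = ((23−7)/6)² = 7.111
te_D = (5 + 4·9 + 13)/6 = 54/6 = 9; σ²_D = ((13−5)/6)² = 1.778
te_E = (7 + 4·9 + 11)/6 = 54/6 = 9; σ²_E = ((11−7)/6)² = 0.444

Forward pass:
ES_A = 0; EF_A = 13
ES_B = 0; EF_B = 9
ES_C = 9; EF_C = 9+13 = 22
ES_D = 9; EF_D = 9+9 = 18
ES_E = max(EF_A=13, EF_C=22, EF_D=18) = 22; EF_E = 22+9 = 31
Expected project duration μ = 31 weeks. Critical path: B → C → E.

Variances on critical path: σ²_B=13.444, σ²_C=7.111, σ²_E=0.444.
Largest is σ²_B = 13.444.

B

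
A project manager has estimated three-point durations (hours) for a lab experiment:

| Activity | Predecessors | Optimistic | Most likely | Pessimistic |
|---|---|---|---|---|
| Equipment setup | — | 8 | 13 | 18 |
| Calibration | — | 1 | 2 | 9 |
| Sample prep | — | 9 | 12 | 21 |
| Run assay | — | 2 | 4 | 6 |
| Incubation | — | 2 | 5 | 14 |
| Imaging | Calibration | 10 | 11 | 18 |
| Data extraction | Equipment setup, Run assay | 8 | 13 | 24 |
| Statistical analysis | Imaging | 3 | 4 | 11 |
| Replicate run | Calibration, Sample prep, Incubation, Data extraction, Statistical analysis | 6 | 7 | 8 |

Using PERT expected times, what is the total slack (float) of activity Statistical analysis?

7 hours

te_Equipment setup = (8 + 4·13 + 18)/6 = 78/6 = 13
te_Calibration = (1 + 4·2 + 9)/6 = 18/6 = 3
te_Sample prep = (9 + 4·12 + 21)/6 = 78/6 = 13
te_Run assay = (2 + 4·4 + 6)/6 = 24/6 = 4
te_Incubation = (2 + 4·5 + 14)/6 = 36/6 = 6
te_Imaging = (10 + 4·11 + 18)/6 = 72/6 = 12
te_Data extraction = (8 + 4·13 + 24)/6 = 84/6 = 14
te_Statistical analysis = (3 + 4·4 + 11)/6 = 30/6 = 5
te_Replicate run = (6 + 4·7 + 8)/6 = 42/6 = 7

Forward pass:
ES_Equipment setup = 0; EF_Equipment setup = 13
ES_Calibration = 0; EF_Calibration = 3
ES_Sample prep = 0; EF_Sample prep = 13
ES_Run assay = 0; EF_Run assay = 4
ES_Incubation = 0; EF_Incubation = 6
ES_Imaging = 3; EF_Imaging = 3+12 = 15
ES_Data extraction = max(EF_Equipment setup=13, EF_Run assay=4) = 13; EF_Data extraction = 13+14 = 27
ES_Statistical analysis = 15; EF_Statistical analysis = 15+5 = 20
ES_Replicate run = max(EF_Calibration=3, EF_Sample prep=13, EF_Incubation=6, EF_Data extraction=27, EF_Statistical analysis=20) = 27; EF_Replicate run = 27+7 = 34
Expected project duration μ = 34 hours. Critical path: Equipment setup → Data extraction → Replicate run.

Backward pass:
LF_Replicate run = 34; LS_Replicate run = 34−7 = 27
LF_Statistical analysis = LS_Replicate run = 27; LS_Statistical analysis = 27−5 = 22
LF_Data extraction = LS_Replicate run = 27; LS_Data extraction = 27−14 = 13
LF_Imaging = LS_Statistical analysis = 22; LS_Imaging = 22−12 = 10
LF_Incubation = LS_Replicate run = 27; LS_Incubation = 27−6 = 21
LF_Run assay = LS_Data extraction = 13; LS_Run assay = 13−4 = 9
LF_Sample prep = LS_Replicate run = 27; LS_Sample prep = 27−13 = 14
LF_Calibration = min(LS_Imaging=10, LS_Replicate run=27) = 10; LS_Calibration = 10−3 = 7
LF_Equipment setup = LS_Data extraction = 13; LS_Equipment setup = 13−13 = 0
Slack_Statistical analysis = LS_Statistical analysis − ES_Statistical analysis = 22 − 15 = 7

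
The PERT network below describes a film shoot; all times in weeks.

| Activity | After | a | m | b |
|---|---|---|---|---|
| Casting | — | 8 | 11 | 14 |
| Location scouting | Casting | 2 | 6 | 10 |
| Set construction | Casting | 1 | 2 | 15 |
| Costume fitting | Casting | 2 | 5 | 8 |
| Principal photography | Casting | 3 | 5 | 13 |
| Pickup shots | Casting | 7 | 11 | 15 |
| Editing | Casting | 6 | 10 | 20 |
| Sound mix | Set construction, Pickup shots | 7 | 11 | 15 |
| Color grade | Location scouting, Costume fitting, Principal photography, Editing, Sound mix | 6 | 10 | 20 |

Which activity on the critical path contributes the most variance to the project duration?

Color grade

te_Casting = (8 + 4·11 + 14)/6 = 66/6 = 11; σ²_Casting = ((14−8)/6)² = 1.000
te_Location scouting = (2 + 4·6 + 10)/6 = 36/6 = 6; σ²_Location scouting = ((10−2)/6)² = 1.778
te_Set construction = (1 + 4·2 + 15)/6 = 24/6 = 4; σ²_Set construction = ((15−1)/6)² = 5.444
te_Costume fitting = (2 + 4·5 + 8)/6 = 30/6 = 5; σ²_Costume fitting = ((8−2)/6)² = 1.000
te_Principal photography = (3 + 4·5 + 13)/6 = 36/6 = 6; σ²_Principal photography = ((13−3)/6)² = 2.778
te_Pickup shots = (7 + 4·11 + 15)/6 = 66/6 = 11; σ²_Pickup shots = ((15−7)/6)² = 1.778
te_Editing = (6 + 4·10 + 20)/6 = 66/6 = 11; σ²_Editing = ((20−6)/6)² = 5.444
te_Sound mix = (7 + 4·11 + 15)/6 = 66/6 = 11; σ²_Sound mix = ((15−7)/6)² = 1.778
te_Color grade = (6 + 4·10 + 20)/6 = 66/6 = 11; σ²_Color grade = ((20−6)/6)² = 5.444

Forward pass:
ES_Casting = 0; EF_Casting = 11
ES_Location scouting = 11; EF_Location scouting = 11+6 = 17
ES_Set construction = 11; EF_Set construction = 11+4 = 15
ES_Costume fitting = 11; EF_Costume fitting = 11+5 = 16
ES_Principal photography = 11; EF_Principal photography = 11+6 = 17
ES_Pickup shots = 11; EF_Pickup shots = 11+11 = 22
ES_Editing = 11; EF_Editing = 11+11 = 22
ES_Sound mix = max(EF_Set construction=15, EF_Pickup shots=22) = 22; EF_Sound mix = 22+11 = 33
ES_Color grade = max(EF_Location scouting=17, EF_Costume fitting=16, EF_Principal photography=17, EF_Editing=22, EF_Sound mix=33) = 33; EF_Color grade = 33+11 = 44
Expected project duration μ = 44 weeks. Critical path: Casting → Pickup shots → Sound mix → Color grade.

Variances on critical path: σ²_Casting=1.000, σ²_Pickup shots=1.778, σ²_Sound mix=1.778, σ²_Color grade=5.444.
Largest is σ²_Color grade = 5.444.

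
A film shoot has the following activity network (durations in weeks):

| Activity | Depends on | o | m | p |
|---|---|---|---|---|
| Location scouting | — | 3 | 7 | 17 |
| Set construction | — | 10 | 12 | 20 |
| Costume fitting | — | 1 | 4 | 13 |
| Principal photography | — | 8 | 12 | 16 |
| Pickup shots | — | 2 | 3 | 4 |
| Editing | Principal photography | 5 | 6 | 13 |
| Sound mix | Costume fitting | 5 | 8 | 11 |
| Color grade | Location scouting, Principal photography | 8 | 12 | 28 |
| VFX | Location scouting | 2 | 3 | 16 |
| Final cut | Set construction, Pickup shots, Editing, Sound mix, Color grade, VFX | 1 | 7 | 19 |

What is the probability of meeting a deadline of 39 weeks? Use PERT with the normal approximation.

te_Location scouting = (3 + 4·7 + 17)/6 = 48/6 = 8; σ²_Location scouting = ((17−3)/6)² = 5.444
te_Set construction = (10 + 4·12 + 20)/6 = 78/6 = 13; σ²_Set construction = ((20−10)/6)² = 2.778
te_Costume fitting = (1 + 4·4 + 13)/6 = 30/6 = 5; σ²_Costume fitting = ((13−1)/6)² = 4.000
te_Principal photography = (8 + 4·12 + 16)/6 = 72/6 = 12; σ²_Principal photography = ((16−8)/6)² = 1.778
te_Pickup shots = (2 + 4·3 + 4)/6 = 18/6 = 3; σ²_Pickup shots = ((4−2)/6)² = 0.111
te_Editing = (5 + 4·6 + 13)/6 = 42/6 = 7; σ²_Editing = ((13−5)/6)² = 1.778
te_Sound mix = (5 + 4·8 + 11)/6 = 48/6 = 8; σ²_Sound mix = ((11−5)/6)² = 1.000
te_Color grade = (8 + 4·12 + 28)/6 = 84/6 = 14; σ²_Color grade = ((28−8)/6)² = 11.111
te_VFX = (2 + 4·3 + 16)/6 = 30/6 = 5; σ²_VFX = ((16−2)/6)² = 5.444
te_Final cut = (1 + 4·7 + 19)/6 = 48/6 = 8; σ²_Final cut = ((19−1)/6)² = 9.000

Forward pass:
ES_Location scouting = 0; EF_Location scouting = 8
ES_Set construction = 0; EF_Set construction = 13
ES_Costume fitting = 0; EF_Costume fitting = 5
ES_Principal photography = 0; EF_Principal photography = 12
ES_Pickup shots = 0; EF_Pickup shots = 3
ES_Editing = 12; EF_Editing = 12+7 = 19
ES_Sound mix = 5; EF_Sound mix = 5+8 = 13
ES_Color grade = max(EF_Location scouting=8, EF_Principal photography=12) = 12; EF_Color grade = 12+14 = 26
ES_VFX = 8; EF_VFX = 8+5 = 13
ES_Final cut = max(EF_Set construction=13, EF_Pickup shots=3, EF_Editing=19, EF_Sound mix=13, EF_Color grade=26, EF_VFX=13) = 26; EF_Final cut = 26+8 = 34
Expected project duration μ = 34 weeks. Critical path: Principal photography → Color grade → Final cut.

Variance along critical path = 1.778 + 11.111 + 9.000 = 21.889; σ = √21.889 = 4.679 weeks.
Z = (39 − 34) / 4.679 = 1.069
P(T ≤ 39) = Φ(1.069) ≈ 0.857

0.857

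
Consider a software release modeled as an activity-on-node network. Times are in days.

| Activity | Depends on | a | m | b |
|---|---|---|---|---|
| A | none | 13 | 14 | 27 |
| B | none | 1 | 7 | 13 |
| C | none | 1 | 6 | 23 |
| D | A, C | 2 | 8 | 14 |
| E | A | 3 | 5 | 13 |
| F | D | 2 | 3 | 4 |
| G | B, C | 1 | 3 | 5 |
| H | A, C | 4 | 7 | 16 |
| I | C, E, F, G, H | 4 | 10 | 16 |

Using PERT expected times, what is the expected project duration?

37 days

te_A = (13 + 4·14 + 27)/6 = 96/6 = 16
te_B = (1 + 4·7 + 13)/6 = 42/6 = 7
te_C = (1 + 4·6 + 23)/6 = 48/6 = 8
te_D = (2 + 4·8 + 14)/6 = 48/6 = 8
te_E = (3 + 4·5 + 13)/6 = 36/6 = 6
te_F = (2 + 4·3 + 4)/6 = 18/6 = 3
te_G = (1 + 4·3 + 5)/6 = 18/6 = 3
te_H = (4 + 4·7 + 16)/6 = 48/6 = 8
te_I = (4 + 4·10 + 16)/6 = 60/6 = 10

Forward pass:
ES_A = 0; EF_A = 16
ES_B = 0; EF_B = 7
ES_C = 0; EF_C = 8
ES_D = max(EF_A=16, EF_C=8) = 16; EF_D = 16+8 = 24
ES_E = 16; EF_E = 16+6 = 22
ES_F = 24; EF_F = 24+3 = 27
ES_G = max(EF_B=7, EF_C=8) = 8; EF_G = 8+3 = 11
ES_H = max(EF_A=16, EF_C=8) = 16; EF_H = 16+8 = 24
ES_I = max(EF_C=8, EF_E=22, EF_F=27, EF_G=11, EF_H=24) = 27; EF_I = 27+10 = 37
Expected project duration μ = 37 days. Critical path: A → D → F → I.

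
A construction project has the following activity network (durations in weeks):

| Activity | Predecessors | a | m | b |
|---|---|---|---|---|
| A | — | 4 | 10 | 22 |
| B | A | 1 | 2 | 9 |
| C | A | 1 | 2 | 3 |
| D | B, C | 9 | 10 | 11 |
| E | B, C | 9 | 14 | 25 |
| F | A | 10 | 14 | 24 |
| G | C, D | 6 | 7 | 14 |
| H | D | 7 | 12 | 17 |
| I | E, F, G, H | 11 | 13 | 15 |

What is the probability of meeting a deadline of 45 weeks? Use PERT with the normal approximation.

0.143

te_A = (4 + 4·10 + 22)/6 = 66/6 = 11; σ²_A = ((22−4)/6)² = 9.000
te_B = (1 + 4·2 + 9)/6 = 18/6 = 3; σ²_B = ((9−1)/6)² = 1.778
te_C = (1 + 4·2 + 3)/6 = 12/6 = 2; σ²_C = ((3−1)/6)² = 0.111
te_D = (9 + 4·10 + 11)/6 = 60/6 = 10; σ²_D = ((11−9)/6)² = 0.111
te_E = (9 + 4·14 + 25)/6 = 90/6 = 15; σ²_E = ((25−9)/6)² = 7.111
te_F = (10 + 4·14 + 24)/6 = 90/6 = 15; σ²_F = ((24−10)/6)² = 5.444
te_G = (6 + 4·7 + 14)/6 = 48/6 = 8; σ²_G = ((14−6)/6)² = 1.778
te_H = (7 + 4·12 + 17)/6 = 72/6 = 12; σ²_H = ((17−7)/6)² = 2.778
te_I = (11 + 4·13 + 15)/6 = 78/6 = 13; σ²_I = ((15−11)/6)² = 0.444

Forward pass:
ES_A = 0; EF_A = 11
ES_B = 11; EF_B = 11+3 = 14
ES_C = 11; EF_C = 11+2 = 13
ES_D = max(EF_B=14, EF_C=13) = 14; EF_D = 14+10 = 24
ES_E = max(EF_B=14, EF_C=13) = 14; EF_E = 14+15 = 29
ES_F = 11; EF_F = 11+15 = 26
ES_G = max(EF_C=13, EF_D=24) = 24; EF_G = 24+8 = 32
ES_H = 24; EF_H = 24+12 = 36
ES_I = max(EF_E=29, EF_F=26, EF_G=32, EF_H=36) = 36; EF_I = 36+13 = 49
Expected project duration μ = 49 weeks. Critical path: A → B → D → H → I.

Variance along critical path = 9.000 + 1.778 + 0.111 + 2.778 + 0.444 = 14.111; σ = √14.111 = 3.756 weeks.
Z = (45 − 49) / 3.756 = -1.065
P(T ≤ 45) = Φ(-1.065) ≈ 0.143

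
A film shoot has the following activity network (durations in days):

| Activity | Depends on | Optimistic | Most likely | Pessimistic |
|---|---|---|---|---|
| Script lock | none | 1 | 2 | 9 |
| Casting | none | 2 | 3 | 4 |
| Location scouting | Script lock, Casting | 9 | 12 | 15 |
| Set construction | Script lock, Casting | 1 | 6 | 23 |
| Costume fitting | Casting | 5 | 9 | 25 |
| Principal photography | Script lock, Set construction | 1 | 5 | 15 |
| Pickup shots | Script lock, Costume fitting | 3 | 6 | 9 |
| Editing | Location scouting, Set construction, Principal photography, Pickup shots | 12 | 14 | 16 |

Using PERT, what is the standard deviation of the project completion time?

te_Script lock = (1 + 4·2 + 9)/6 = 18/6 = 3; σ²_Script lock = ((9−1)/6)² = 1.778
te_Casting = (2 + 4·3 + 4)/6 = 18/6 = 3; σ²_Casting = ((4−2)/6)² = 0.111
te_Location scouting = (9 + 4·12 + 15)/6 = 72/6 = 12; σ²_Location scouting = ((15−9)/6)² = 1.000
te_Set construction = (1 + 4·6 + 23)/6 = 48/6 = 8; σ²_Set construction = ((23−1)/6)² = 13.444
te_Costume fitting = (5 + 4·9 + 25)/6 = 66/6 = 11; σ²_Costume fitting = ((25−5)/6)² = 11.111
te_Principal photography = (1 + 4·5 + 15)/6 = 36/6 = 6; σ²_Principal photography = ((15−1)/6)² = 5.444
te_Pickup shots = (3 + 4·6 + 9)/6 = 36/6 = 6; σ²_Pickup shots = ((9−3)/6)² = 1.000
te_Editing = (12 + 4·14 + 16)/6 = 84/6 = 14; σ²_Editing = ((16−12)/6)² = 0.444

Forward pass:
ES_Script lock = 0; EF_Script lock = 3
ES_Casting = 0; EF_Casting = 3
ES_Location scouting = max(EF_Script lock=3, EF_Casting=3) = 3; EF_Location scouting = 3+12 = 15
ES_Set construction = max(EF_Script lock=3, EF_Casting=3) = 3; EF_Set construction = 3+8 = 11
ES_Costume fitting = 3; EF_Costume fitting = 3+11 = 14
ES_Principal photography = max(EF_Script lock=3, EF_Set construction=11) = 11; EF_Principal photography = 11+6 = 17
ES_Pickup shots = max(EF_Script lock=3, EF_Costume fitting=14) = 14; EF_Pickup shots = 14+6 = 20
ES_Editing = max(EF_Location scouting=15, EF_Set construction=11, EF_Principal photography=17, EF_Pickup shots=20) = 20; EF_Editing = 20+14 = 34
Expected project duration μ = 34 days. Critical path: Casting → Costume fitting → Pickup shots → Editing.

Variance along critical path = 0.111 + 11.111 + 1.000 + 0.444 = 12.667
σ = √12.667 = 3.559 days

3.56 days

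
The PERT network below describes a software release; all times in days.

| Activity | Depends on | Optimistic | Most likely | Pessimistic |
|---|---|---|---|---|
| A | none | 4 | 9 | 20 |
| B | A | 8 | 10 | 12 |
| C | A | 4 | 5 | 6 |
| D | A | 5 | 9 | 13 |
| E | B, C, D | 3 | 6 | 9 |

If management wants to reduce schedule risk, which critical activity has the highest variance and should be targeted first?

te_A = (4 + 4·9 + 20)/6 = 60/6 = 10; σ²_A = ((20−4)/6)² = 7.111
te_B = (8 + 4·10 + 12)/6 = 60/6 = 10; σ²_B = ((12−8)/6)² = 0.444
te_C = (4 + 4·5 + 6)/6 = 30/6 = 5; σ²_C = ((6−4)/6)² = 0.111
te_D = (5 + 4·9 + 13)/6 = 54/6 = 9; σ²_D = ((13−5)/6)² = 1.778
te_E = (3 + 4·6 + 9)/6 = 36/6 = 6; σ²_E = ((9−3)/6)² = 1.000

Forward pass:
ES_A = 0; EF_A = 10
ES_B = 10; EF_B = 10+10 = 20
ES_C = 10; EF_C = 10+5 = 15
ES_D = 10; EF_D = 10+9 = 19
ES_E = max(EF_B=20, EF_C=15, EF_D=19) = 20; EF_E = 20+6 = 26
Expected project duration μ = 26 days. Critical path: A → B → E.

Variances on critical path: σ²_A=7.111, σ²_B=0.444, σ²_E=1.000.
Largest is σ²_A = 7.111.

A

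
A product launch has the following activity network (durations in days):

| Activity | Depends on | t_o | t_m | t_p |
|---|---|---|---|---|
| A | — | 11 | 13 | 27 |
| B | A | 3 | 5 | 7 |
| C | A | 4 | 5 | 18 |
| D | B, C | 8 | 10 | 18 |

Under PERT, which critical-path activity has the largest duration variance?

A

te_A = (11 + 4·13 + 27)/6 = 90/6 = 15; σ²_A = ((27−11)/6)² = 7.111
te_B = (3 + 4·5 + 7)/6 = 30/6 = 5; σ²_B = ((7−3)/6)² = 0.444
te_C = (4 + 4·5 + 18)/6 = 42/6 = 7; σ²_C = ((18−4)/6)² = 5.444
te_D = (8 + 4·10 + 18)/6 = 66/6 = 11; σ²_D = ((18−8)/6)² = 2.778

Forward pass:
ES_A = 0; EF_A = 15
ES_B = 15; EF_B = 15+5 = 20
ES_C = 15; EF_C = 15+7 = 22
ES_D = max(EF_B=20, EF_C=22) = 22; EF_D = 22+11 = 33
Expected project duration μ = 33 days. Critical path: A → C → D.

Variances on critical path: σ²_A=7.111, σ²_C=5.444, σ²_D=2.778.
Largest is σ²_A = 7.111.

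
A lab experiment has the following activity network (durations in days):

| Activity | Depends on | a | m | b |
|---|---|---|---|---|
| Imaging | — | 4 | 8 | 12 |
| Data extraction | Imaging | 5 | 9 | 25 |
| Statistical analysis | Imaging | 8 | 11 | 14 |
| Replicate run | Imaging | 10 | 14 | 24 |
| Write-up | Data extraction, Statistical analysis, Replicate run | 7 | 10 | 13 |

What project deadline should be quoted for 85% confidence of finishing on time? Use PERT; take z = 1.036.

te_Imaging = (4 + 4·8 + 12)/6 = 48/6 = 8; σ²_Imaging = ((12−4)/6)² = 1.778
te_Data extraction = (5 + 4·9 + 25)/6 = 66/6 = 11; σ²_Data extraction = ((25−5)/6)² = 11.111
te_Statistical analysis = (8 + 4·11 + 14)/6 = 66/6 = 11; σ²_Statistical analysis = ((14−8)/6)² = 1.000
te_Replicate run = (10 + 4·14 + 24)/6 = 90/6 = 15; σ²_Replicate run = ((24−10)/6)² = 5.444
te_Write-up = (7 + 4·10 + 13)/6 = 60/6 = 10; σ²_Write-up = ((13−7)/6)² = 1.000

Forward pass:
ES_Imaging = 0; EF_Imaging = 8
ES_Data extraction = 8; EF_Data extraction = 8+11 = 19
ES_Statistical analysis = 8; EF_Statistical analysis = 8+11 = 19
ES_Replicate run = 8; EF_Replicate run = 8+15 = 23
ES_Write-up = max(EF_Data extraction=19, EF_Statistical analysis=19, EF_Replicate run=23) = 23; EF_Write-up = 23+10 = 33
Expected project duration μ = 33 days. Critical path: Imaging → Replicate run → Write-up.

Variance along critical path = 1.778 + 5.444 + 1.000 = 8.222; σ = 2.867 days.
D = μ + z·σ = 33 + 1.036·2.867 = 36.0 days

36.0 days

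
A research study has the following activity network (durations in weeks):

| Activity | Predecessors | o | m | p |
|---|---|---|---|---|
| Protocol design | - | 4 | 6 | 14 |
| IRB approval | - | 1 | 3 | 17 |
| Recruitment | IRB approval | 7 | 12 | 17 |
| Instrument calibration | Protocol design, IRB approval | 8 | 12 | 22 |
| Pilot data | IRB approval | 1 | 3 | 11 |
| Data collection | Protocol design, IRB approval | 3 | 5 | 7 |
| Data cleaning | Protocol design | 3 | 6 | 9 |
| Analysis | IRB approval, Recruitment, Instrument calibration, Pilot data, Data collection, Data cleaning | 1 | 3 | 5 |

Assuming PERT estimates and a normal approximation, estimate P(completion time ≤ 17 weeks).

te_Protocol design = (4 + 4·6 + 14)/6 = 42/6 = 7; σ²_Protocol design = ((14−4)/6)² = 2.778
te_IRB approval = (1 + 4·3 + 17)/6 = 30/6 = 5; σ²_IRB approval = ((17−1)/6)² = 7.111
te_Recruitment = (7 + 4·12 + 17)/6 = 72/6 = 12; σ²_Recruitment = ((17−7)/6)² = 2.778
te_Instrument calibration = (8 + 4·12 + 22)/6 = 78/6 = 13; σ²_Instrument calibration = ((22−8)/6)² = 5.444
te_Pilot data = (1 + 4·3 + 11)/6 = 24/6 = 4; σ²_Pilot data = ((11−1)/6)² = 2.778
te_Data collection = (3 + 4·5 + 7)/6 = 30/6 = 5; σ²_Data collection = ((7−3)/6)² = 0.444
te_Data cleaning = (3 + 4·6 + 9)/6 = 36/6 = 6; σ²_Data cleaning = ((9−3)/6)² = 1.000
te_Analysis = (1 + 4·3 + 5)/6 = 18/6 = 3; σ²_Analysis = ((5−1)/6)² = 0.444

Forward pass:
ES_Protocol design = 0; EF_Protocol design = 7
ES_IRB approval = 0; EF_IRB approval = 5
ES_Recruitment = 5; EF_Recruitment = 5+12 = 17
ES_Instrument calibration = max(EF_Protocol design=7, EF_IRB approval=5) = 7; EF_Instrument calibration = 7+13 = 20
ES_Pilot data = 5; EF_Pilot data = 5+4 = 9
ES_Data collection = max(EF_Protocol design=7, EF_IRB approval=5) = 7; EF_Data collection = 7+5 = 12
ES_Data cleaning = 7; EF_Data cleaning = 7+6 = 13
ES_Analysis = max(EF_IRB approval=5, EF_Recruitment=17, EF_Instrument calibration=20, EF_Pilot data=9, EF_Data collection=12, EF_Data cleaning=13) = 20; EF_Analysis = 20+3 = 23
Expected project duration μ = 23 weeks. Critical path: Protocol design → Instrument calibration → Analysis.

Variance along critical path = 2.778 + 5.444 + 0.444 = 8.667; σ = √8.667 = 2.944 weeks.
Z = (17 − 23) / 2.944 = -2.038
P(T ≤ 17) = Φ(-2.038) ≈ 0.021

0.021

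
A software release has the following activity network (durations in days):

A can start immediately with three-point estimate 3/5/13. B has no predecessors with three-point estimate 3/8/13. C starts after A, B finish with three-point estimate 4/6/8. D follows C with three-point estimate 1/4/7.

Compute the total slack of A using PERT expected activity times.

te_A = (3 + 4·5 + 13)/6 = 36/6 = 6
te_B = (3 + 4·8 + 13)/6 = 48/6 = 8
te_C = (4 + 4·6 + 8)/6 = 36/6 = 6
te_D = (1 + 4·4 + 7)/6 = 24/6 = 4

Forward pass:
ES_A = 0; EF_A = 6
ES_B = 0; EF_B = 8
ES_C = max(EF_A=6, EF_B=8) = 8; EF_C = 8+6 = 14
ES_D = 14; EF_D = 14+4 = 18
Expected project duration μ = 18 days. Critical path: B → C → D.

Backward pass:
LF_D = 18; LS_D = 18−4 = 14
LF_C = LS_D = 14; LS_C = 14−6 = 8
LF_B = LS_C = 8; LS_B = 8−8 = 0
LF_A = LS_C = 8; LS_A = 8−6 = 2
Slack_A = LS_A − ES_A = 2 − 0 = 2

2 days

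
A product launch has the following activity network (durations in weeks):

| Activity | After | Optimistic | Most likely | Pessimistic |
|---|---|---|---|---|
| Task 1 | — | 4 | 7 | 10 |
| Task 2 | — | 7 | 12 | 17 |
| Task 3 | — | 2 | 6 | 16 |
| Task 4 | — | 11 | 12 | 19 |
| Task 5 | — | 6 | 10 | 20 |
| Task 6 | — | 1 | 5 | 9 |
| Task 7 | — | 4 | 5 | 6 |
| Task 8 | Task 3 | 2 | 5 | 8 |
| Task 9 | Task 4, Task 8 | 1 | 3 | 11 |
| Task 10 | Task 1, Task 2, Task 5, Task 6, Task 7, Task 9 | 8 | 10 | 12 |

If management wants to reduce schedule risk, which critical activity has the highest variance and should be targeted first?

te_Task 1 = (4 + 4·7 + 10)/6 = 42/6 = 7; σ²_Task 1 = ((10−4)/6)² = 1.000
te_Task 2 = (7 + 4·12 + 17)/6 = 72/6 = 12; σ²_Task 2 = ((17−7)/6)² = 2.778
te_Task 3 = (2 + 4·6 + 16)/6 = 42/6 = 7; σ²_Task 3 = ((16−2)/6)² = 5.444
te_Task 4 = (11 + 4·12 + 19)/6 = 78/6 = 13; σ²_Task 4 = ((19−11)/6)² = 1.778
te_Task 5 = (6 + 4·10 + 20)/6 = 66/6 = 11; σ²_Task 5 = ((20−6)/6)² = 5.444
te_Task 6 = (1 + 4·5 + 9)/6 = 30/6 = 5; σ²_Task 6 = ((9−1)/6)² = 1.778
te_Task 7 = (4 + 4·5 + 6)/6 = 30/6 = 5; σ²_Task 7 = ((6−4)/6)² = 0.111
te_Task 8 = (2 + 4·5 + 8)/6 = 30/6 = 5; σ²_Task 8 = ((8−2)/6)² = 1.000
te_Task 9 = (1 + 4·3 + 11)/6 = 24/6 = 4; σ²_Task 9 = ((11−1)/6)² = 2.778
te_Task 10 = (8 + 4·10 + 12)/6 = 60/6 = 10; σ²_Task 10 = ((12−8)/6)² = 0.444

Forward pass:
ES_Task 1 = 0; EF_Task 1 = 7
ES_Task 2 = 0; EF_Task 2 = 12
ES_Task 3 = 0; EF_Task 3 = 7
ES_Task 4 = 0; EF_Task 4 = 13
ES_Task 5 = 0; EF_Task 5 = 11
ES_Task 6 = 0; EF_Task 6 = 5
ES_Task 7 = 0; EF_Task 7 = 5
ES_Task 8 = 7; EF_Task 8 = 7+5 = 12
ES_Task 9 = max(EF_Task 4=13, EF_Task 8=12) = 13; EF_Task 9 = 13+4 = 17
ES_Task 10 = max(EF_Task 1=7, EF_Task 2=12, EF_Task 5=11, EF_Task 6=5, EF_Task 7=5, EF_Task 9=17) = 17; EF_Task 10 = 17+10 = 27
Expected project duration μ = 27 weeks. Critical path: Task 4 → Task 9 → Task 10.

Variances on critical path: σ²_Task 4=1.778, σ²_Task 9=2.778, σ²_Task 10=0.444.
Largest is σ²_Task 9 = 2.778.

Task 9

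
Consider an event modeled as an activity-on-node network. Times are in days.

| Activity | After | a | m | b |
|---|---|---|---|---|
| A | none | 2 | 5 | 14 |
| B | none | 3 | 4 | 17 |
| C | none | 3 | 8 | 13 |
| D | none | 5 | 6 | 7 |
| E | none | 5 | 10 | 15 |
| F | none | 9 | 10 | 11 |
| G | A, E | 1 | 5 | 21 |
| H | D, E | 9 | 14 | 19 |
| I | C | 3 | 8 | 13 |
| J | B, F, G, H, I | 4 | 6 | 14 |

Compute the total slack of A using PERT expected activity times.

11 days

te_A = (2 + 4·5 + 14)/6 = 36/6 = 6
te_B = (3 + 4·4 + 17)/6 = 36/6 = 6
te_C = (3 + 4·8 + 13)/6 = 48/6 = 8
te_D = (5 + 4·6 + 7)/6 = 36/6 = 6
te_E = (5 + 4·10 + 15)/6 = 60/6 = 10
te_F = (9 + 4·10 + 11)/6 = 60/6 = 10
te_G = (1 + 4·5 + 21)/6 = 42/6 = 7
te_H = (9 + 4·14 + 19)/6 = 84/6 = 14
te_I = (3 + 4·8 + 13)/6 = 48/6 = 8
te_J = (4 + 4·6 + 14)/6 = 42/6 = 7

Forward pass:
ES_A = 0; EF_A = 6
ES_B = 0; EF_B = 6
ES_C = 0; EF_C = 8
ES_D = 0; EF_D = 6
ES_E = 0; EF_E = 10
ES_F = 0; EF_F = 10
ES_G = max(EF_A=6, EF_E=10) = 10; EF_G = 10+7 = 17
ES_H = max(EF_D=6, EF_E=10) = 10; EF_H = 10+14 = 24
ES_I = 8; EF_I = 8+8 = 16
ES_J = max(EF_B=6, EF_F=10, EF_G=17, EF_H=24, EF_I=16) = 24; EF_J = 24+7 = 31
Expected project duration μ = 31 days. Critical path: E → H → J.

Backward pass:
LF_J = 31; LS_J = 31−7 = 24
LF_I = LS_J = 24; LS_I = 24−8 = 16
LF_H = LS_J = 24; LS_H = 24−14 = 10
LF_G = LS_J = 24; LS_G = 24−7 = 17
LF_F = LS_J = 24; LS_F = 24−10 = 14
LF_E = min(LS_G=17, LS_H=10) = 10; LS_E = 10−10 = 0
LF_D = LS_H = 10; LS_D = 10−6 = 4
LF_C = LS_I = 16; LS_C = 16−8 = 8
LF_B = LS_J = 24; LS_B = 24−6 = 18
LF_A = LS_G = 17; LS_A = 17−6 = 11
Slack_A = LS_A − ES_A = 11 − 0 = 11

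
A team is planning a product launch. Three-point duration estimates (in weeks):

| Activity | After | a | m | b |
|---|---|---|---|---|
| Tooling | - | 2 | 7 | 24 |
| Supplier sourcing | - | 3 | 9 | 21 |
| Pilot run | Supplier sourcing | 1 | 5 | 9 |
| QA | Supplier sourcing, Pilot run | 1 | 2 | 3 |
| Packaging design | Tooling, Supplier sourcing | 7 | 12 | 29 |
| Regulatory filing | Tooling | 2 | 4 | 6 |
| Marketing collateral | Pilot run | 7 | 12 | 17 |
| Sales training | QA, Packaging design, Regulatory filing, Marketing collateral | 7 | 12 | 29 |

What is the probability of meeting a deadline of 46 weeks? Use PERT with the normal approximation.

te_Tooling = (2 + 4·7 + 24)/6 = 54/6 = 9; σ²_Tooling = ((24−2)/6)² = 13.444
te_Supplier sourcing = (3 + 4·9 + 21)/6 = 60/6 = 10; σ²_Supplier sourcing = ((21−3)/6)² = 9.000
te_Pilot run = (1 + 4·5 + 9)/6 = 30/6 = 5; σ²_Pilot run = ((9−1)/6)² = 1.778
te_QA = (1 + 4·2 + 3)/6 = 12/6 = 2; σ²_QA = ((3−1)/6)² = 0.111
te_Packaging design = (7 + 4·12 + 29)/6 = 84/6 = 14; σ²_Packaging design = ((29−7)/6)² = 13.444
te_Regulatory filing = (2 + 4·4 + 6)/6 = 24/6 = 4; σ²_Regulatory filing = ((6−2)/6)² = 0.444
te_Marketing collateral = (7 + 4·12 + 17)/6 = 72/6 = 12; σ²_Marketing collateral = ((17−7)/6)² = 2.778
te_Sales training = (7 + 4·12 + 29)/6 = 84/6 = 14; σ²_Sales training = ((29−7)/6)² = 13.444

Forward pass:
ES_Tooling = 0; EF_Tooling = 9
ES_Supplier sourcing = 0; EF_Supplier sourcing = 10
ES_Pilot run = 10; EF_Pilot run = 10+5 = 15
ES_QA = max(EF_Supplier sourcing=10, EF_Pilot run=15) = 15; EF_QA = 15+2 = 17
ES_Packaging design = max(EF_Tooling=9, EF_Supplier sourcing=10) = 10; EF_Packaging design = 10+14 = 24
ES_Regulatory filing = 9; EF_Regulatory filing = 9+4 = 13
ES_Marketing collateral = 15; EF_Marketing collateral = 15+12 = 27
ES_Sales training = max(EF_QA=17, EF_Packaging design=24, EF_Regulatory filing=13, EF_Marketing collateral=27) = 27; EF_Sales training = 27+14 = 41
Expected project duration μ = 41 weeks. Critical path: Supplier sourcing → Pilot run → Marketing collateral → Sales training.

Variance along critical path = 9.000 + 1.778 + 2.778 + 13.444 = 27.000; σ = √27.000 = 5.196 weeks.
Z = (46 − 41) / 5.196 = 0.962
P(T ≤ 46) = Φ(0.962) ≈ 0.832

0.832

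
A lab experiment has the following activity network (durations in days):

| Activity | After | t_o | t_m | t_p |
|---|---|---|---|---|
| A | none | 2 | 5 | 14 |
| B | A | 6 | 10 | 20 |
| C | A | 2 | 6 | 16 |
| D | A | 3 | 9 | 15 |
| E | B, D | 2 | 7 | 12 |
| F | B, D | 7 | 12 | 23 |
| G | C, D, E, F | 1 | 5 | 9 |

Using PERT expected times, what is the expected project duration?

te_A = (2 + 4·5 + 14)/6 = 36/6 = 6
te_B = (6 + 4·10 + 20)/6 = 66/6 = 11
te_C = (2 + 4·6 + 16)/6 = 42/6 = 7
te_D = (3 + 4·9 + 15)/6 = 54/6 = 9
te_E = (2 + 4·7 + 12)/6 = 42/6 = 7
te_F = (7 + 4·12 + 23)/6 = 78/6 = 13
te_G = (1 + 4·5 + 9)/6 = 30/6 = 5

Forward pass:
ES_A = 0; EF_A = 6
ES_B = 6; EF_B = 6+11 = 17
ES_C = 6; EF_C = 6+7 = 13
ES_D = 6; EF_D = 6+9 = 15
ES_E = max(EF_B=17, EF_D=15) = 17; EF_E = 17+7 = 24
ES_F = max(EF_B=17, EF_D=15) = 17; EF_F = 17+13 = 30
ES_G = max(EF_C=13, EF_D=15, EF_E=24, EF_F=30) = 30; EF_G = 30+5 = 35
Expected project duration μ = 35 days. Critical path: A → B → F → G.

35 days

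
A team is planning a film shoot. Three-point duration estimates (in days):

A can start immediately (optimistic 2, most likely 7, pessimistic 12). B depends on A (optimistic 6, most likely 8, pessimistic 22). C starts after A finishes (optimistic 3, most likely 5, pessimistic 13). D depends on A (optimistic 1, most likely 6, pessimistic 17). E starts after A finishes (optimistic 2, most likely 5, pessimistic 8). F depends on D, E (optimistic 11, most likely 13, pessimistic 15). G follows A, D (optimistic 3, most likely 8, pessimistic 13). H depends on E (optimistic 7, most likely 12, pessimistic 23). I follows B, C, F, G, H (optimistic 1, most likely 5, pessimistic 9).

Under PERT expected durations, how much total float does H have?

2 days

te_A = (2 + 4·7 + 12)/6 = 42/6 = 7
te_B = (6 + 4·8 + 22)/6 = 60/6 = 10
te_C = (3 + 4·5 + 13)/6 = 36/6 = 6
te_D = (1 + 4·6 + 17)/6 = 42/6 = 7
te_E = (2 + 4·5 + 8)/6 = 30/6 = 5
te_F = (11 + 4·13 + 15)/6 = 78/6 = 13
te_G = (3 + 4·8 + 13)/6 = 48/6 = 8
te_H = (7 + 4·12 + 23)/6 = 78/6 = 13
te_I = (1 + 4·5 + 9)/6 = 30/6 = 5

Forward pass:
ES_A = 0; EF_A = 7
ES_B = 7; EF_B = 7+10 = 17
ES_C = 7; EF_C = 7+6 = 13
ES_D = 7; EF_D = 7+7 = 14
ES_E = 7; EF_E = 7+5 = 12
ES_F = max(EF_D=14, EF_E=12) = 14; EF_F = 14+13 = 27
ES_G = max(EF_A=7, EF_D=14) = 14; EF_G = 14+8 = 22
ES_H = 12; EF_H = 12+13 = 25
ES_I = max(EF_B=17, EF_C=13, EF_F=27, EF_G=22, EF_H=25) = 27; EF_I = 27+5 = 32
Expected project duration μ = 32 days. Critical path: A → D → F → I.

Backward pass:
LF_I = 32; LS_I = 32−5 = 27
LF_H = LS_I = 27; LS_H = 27−13 = 14
LF_G = LS_I = 27; LS_G = 27−8 = 19
LF_F = LS_I = 27; LS_F = 27−13 = 14
LF_E = min(LS_F=14, LS_H=14) = 14; LS_E = 14−5 = 9
LF_D = min(LS_F=14, LS_G=19) = 14; LS_D = 14−7 = 7
LF_C = LS_I = 27; LS_C = 27−6 = 21
LF_B = LS_I = 27; LS_B = 27−10 = 17
LF_A = min(LS_B=17, LS_C=21, LS_D=7, LS_E=9, LS_G=19) = 7; LS_A = 7−7 = 0
Slack_H = LS_H − ES_H = 14 − 12 = 2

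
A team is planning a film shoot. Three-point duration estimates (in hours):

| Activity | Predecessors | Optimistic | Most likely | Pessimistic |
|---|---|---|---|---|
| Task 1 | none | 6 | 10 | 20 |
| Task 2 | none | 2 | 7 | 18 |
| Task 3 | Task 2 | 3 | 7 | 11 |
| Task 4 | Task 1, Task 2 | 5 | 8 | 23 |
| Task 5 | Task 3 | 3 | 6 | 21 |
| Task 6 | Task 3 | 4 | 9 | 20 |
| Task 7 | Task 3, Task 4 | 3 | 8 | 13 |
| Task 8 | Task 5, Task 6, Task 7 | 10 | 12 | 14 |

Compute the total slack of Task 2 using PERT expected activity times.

te_Task 1 = (6 + 4·10 + 20)/6 = 66/6 = 11
te_Task 2 = (2 + 4·7 + 18)/6 = 48/6 = 8
te_Task 3 = (3 + 4·7 + 11)/6 = 42/6 = 7
te_Task 4 = (5 + 4·8 + 23)/6 = 60/6 = 10
te_Task 5 = (3 + 4·6 + 21)/6 = 48/6 = 8
te_Task 6 = (4 + 4·9 + 20)/6 = 60/6 = 10
te_Task 7 = (3 + 4·8 + 13)/6 = 48/6 = 8
te_Task 8 = (10 + 4·12 + 14)/6 = 72/6 = 12

Forward pass:
ES_Task 1 = 0; EF_Task 1 = 11
ES_Task 2 = 0; EF_Task 2 = 8
ES_Task 3 = 8; EF_Task 3 = 8+7 = 15
ES_Task 4 = max(EF_Task 1=11, EF_Task 2=8) = 11; EF_Task 4 = 11+10 = 21
ES_Task 5 = 15; EF_Task 5 = 15+8 = 23
ES_Task 6 = 15; EF_Task 6 = 15+10 = 25
ES_Task 7 = max(EF_Task 3=15, EF_Task 4=21) = 21; EF_Task 7 = 21+8 = 29
ES_Task 8 = max(EF_Task 5=23, EF_Task 6=25, EF_Task 7=29) = 29; EF_Task 8 = 29+12 = 41
Expected project duration μ = 41 hours. Critical path: Task 1 → Task 4 → Task 7 → Task 8.

Backward pass:
LF_Task 8 = 41; LS_Task 8 = 41−12 = 29
LF_Task 7 = LS_Task 8 = 29; LS_Task 7 = 29−8 = 21
LF_Task 6 = LS_Task 8 = 29; LS_Task 6 = 29−10 = 19
LF_Task 5 = LS_Task 8 = 29; LS_Task 5 = 29−8 = 21
LF_Task 4 = LS_Task 7 = 21; LS_Task 4 = 21−10 = 11
LF_Task 3 = min(LS_Task 5=21, LS_Task 6=19, LS_Task 7=21) = 19; LS_Task 3 = 19−7 = 12
LF_Task 2 = min(LS_Task 3=12, LS_Task 4=11) = 11; LS_Task 2 = 11−8 = 3
LF_Task 1 = LS_Task 4 = 11; LS_Task 1 = 11−11 = 0
Slack_Task 2 = LS_Task 2 − ES_Task 2 = 3 − 0 = 3

3 hours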